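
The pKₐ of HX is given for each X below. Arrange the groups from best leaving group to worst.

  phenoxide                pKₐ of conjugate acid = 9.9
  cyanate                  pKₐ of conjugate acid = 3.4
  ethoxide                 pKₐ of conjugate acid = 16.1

Lower conjugate-acid pKₐ ⇒ weaker base ⇒ better leaving group.
Sorting by the given values: cyanate (3.4), phenoxide (9.9), ethoxide (16.1).

cyanate > phenoxide > ethoxide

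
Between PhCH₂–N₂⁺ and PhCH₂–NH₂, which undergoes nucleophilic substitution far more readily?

PhCH₂–N₂⁺

From PhCH₂–NH₂ the departing group would be NH₂⁻ (pKₐ(NH₃) ≈ 38). Extremely strong base; never a leaving group.
From PhCH₂–N₂⁺ the leaving group is N₂ (no meaningful conjugate acid; N₂ departs as an exceptionally stable neutral molecule).
(In practice PhCH₂–N₂⁺ is made from PhCH₂–NH₂ by diazotisation (NaNO₂ / HCl, 0 °C), generating a diazonium salt that expels N₂.)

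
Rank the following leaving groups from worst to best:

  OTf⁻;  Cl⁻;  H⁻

H⁻ < Cl⁻ < OTf⁻

OTf⁻: pKₐ(CF₃SO₃H (triflic acid)) ≈ -14
Cl⁻: pKₐ(HCl) ≈ -7 — moderately weak base
H⁻: pKₐ(H₂) ≈ 36
The question asks for worst first, so the sequence is read in increasing leaving-group ability.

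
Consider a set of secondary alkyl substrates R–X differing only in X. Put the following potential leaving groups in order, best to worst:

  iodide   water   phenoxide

iodide > water > phenoxide

Leaving-group ability tracks the stability of the departed species; conjugate-acid pKₐ is the usual yardstick (lower pKₐ → better LG).
iodide: pKₐ(HI) ≈ -10
water: pKₐ(H₃O⁺) ≈ -1.7
phenoxide: pKₐ(C₆H₅OH (phenol)) ≈ 10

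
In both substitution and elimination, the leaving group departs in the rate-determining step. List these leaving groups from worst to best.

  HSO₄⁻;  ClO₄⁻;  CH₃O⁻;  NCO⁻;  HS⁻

A good leaving group is a weak base: the lower the pKₐ of its conjugate acid, the more readily it departs.
ClO₄⁻: pKₐ(HClO₄) ≈ -10
HSO₄⁻: pKₐ(H₂SO₄) ≈ -3 — conjugate base of a strong mineral acid
NCO⁻: pKₐ(HOCN) ≈ 3.5 — resonance between N and O
HS⁻: pKₐ(H₂S) ≈ 7 — larger and more polarisable than the oxygen analogue
CH₃O⁻: pKₐ(CH₃OH) ≈ 15.5
Listed from poorest to best leaving group as asked.

CH₃O⁻ < HS⁻ < NCO⁻ < HSO₄⁻ < ClO₄⁻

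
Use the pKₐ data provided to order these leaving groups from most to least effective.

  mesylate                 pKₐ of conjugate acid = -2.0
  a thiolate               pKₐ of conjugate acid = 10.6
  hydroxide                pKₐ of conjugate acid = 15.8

Lower conjugate-acid pKₐ ⇒ weaker base ⇒ better leaving group.
Sorting by the given values: mesylate (-2.0), a thiolate (10.6), hydroxide (15.8).

mesylate > a thiolate > hydroxide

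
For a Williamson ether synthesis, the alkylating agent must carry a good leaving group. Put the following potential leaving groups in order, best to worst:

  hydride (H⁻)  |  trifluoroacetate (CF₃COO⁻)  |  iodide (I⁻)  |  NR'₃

Rank by basicity of the departing species: weakest base leaves most easily.
iodide (I⁻): pKₐ(HI) ≈ -10 — large, highly polarisable; very weak base
trifluoroacetate (CF₃COO⁻): pKₐ(CF₃COOH) ≈ 0.2 — strongly electron-withdrawing CF₃ stabilises the carboxylate
NR'₃: pKₐ(R'₃NH⁺) ≈ 10.7
hydride (H⁻): pKₐ(H₂) ≈ 36 — extremely strong base; leaves only in special hydride-transfer contexts

iodide (I⁻) > trifluoroacetate (CF₃COO⁻) > NR'₃ > hydride (H⁻)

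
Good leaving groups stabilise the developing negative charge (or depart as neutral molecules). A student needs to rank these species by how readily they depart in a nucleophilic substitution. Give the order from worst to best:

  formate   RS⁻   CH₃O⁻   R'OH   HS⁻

Rank by basicity of the departing species: weakest base leaves most easily.
R'OH: pKₐ(R'OH₂⁺) ≈ -2.4
formate: pKₐ(HCOOH) ≈ 3.8
HS⁻: pKₐ(H₂S) ≈ 7
RS⁻: pKₐ(RSH (a thiol)) ≈ 10.5
CH₃O⁻: pKₐ(CH₃OH) ≈ 15.5
Reversing gives the worst-to-best order requested.

CH₃O⁻ < RS⁻ < HS⁻ < formate < R'OH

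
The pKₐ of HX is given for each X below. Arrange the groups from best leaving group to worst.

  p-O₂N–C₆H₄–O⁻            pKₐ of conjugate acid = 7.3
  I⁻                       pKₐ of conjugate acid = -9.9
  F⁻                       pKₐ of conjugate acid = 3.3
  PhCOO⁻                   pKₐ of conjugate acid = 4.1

I⁻ > F⁻ > PhCOO⁻ > p-O₂N–C₆H₄–O⁻

Lower conjugate-acid pKₐ ⇒ weaker base ⇒ better leaving group.
Sorting by the given values: I⁻ (-9.9), F⁻ (3.3), PhCOO⁻ (4.1), p-O₂N–C₆H₄–O⁻ (7.3).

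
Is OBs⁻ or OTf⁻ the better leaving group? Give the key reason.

OTf⁻

OTf⁻ is the better leaving group.
pKₐ(CF₃SO₃H (triflic acid)) ≈ -14 versus pKₐ(p-BrC₆H₄SO₃H) ≈ -2.8: OTf⁻ is the much weaker base.
Charge spread over three oxygens and a CF₃ group; the premier leaving group in synthesis.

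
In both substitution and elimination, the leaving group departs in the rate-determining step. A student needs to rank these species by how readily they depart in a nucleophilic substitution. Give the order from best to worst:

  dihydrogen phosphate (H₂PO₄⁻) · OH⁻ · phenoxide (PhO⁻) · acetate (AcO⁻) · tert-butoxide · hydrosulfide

dihydrogen phosphate (H₂PO₄⁻) > acetate (AcO⁻) > hydrosulfide > phenoxide (PhO⁻) > OH⁻ > tert-butoxide

Leaving-group ability tracks the stability of the departed species; conjugate-acid pKₐ is the usual yardstick (lower pKₐ → better LG).
dihydrogen phosphate (H₂PO₄⁻): pKₐ(H₃PO₄) ≈ 2.1 — moderate base; biological leaving group after further activation
acetate (AcO⁻): pKₐ(CH₃COOH) ≈ 4.8
hydrosulfide: pKₐ(H₂S) ≈ 7 — larger and more polarisable than the oxygen analogue
phenoxide (PhO⁻): pKₐ(C₆H₅OH (phenol)) ≈ 10
OH⁻: pKₐ(H₂O) ≈ 15.7
tert-butoxide: pKₐ(t-BuOH) ≈ 18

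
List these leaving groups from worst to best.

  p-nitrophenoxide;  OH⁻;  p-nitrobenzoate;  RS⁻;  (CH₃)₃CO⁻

(CH₃)₃CO⁻ < OH⁻ < RS⁻ < p-nitrophenoxide < p-nitrobenzoate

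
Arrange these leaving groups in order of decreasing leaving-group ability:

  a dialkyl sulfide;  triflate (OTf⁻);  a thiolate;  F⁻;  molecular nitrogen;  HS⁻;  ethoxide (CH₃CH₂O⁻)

molecular nitrogen > triflate (OTf⁻) > a dialkyl sulfide > F⁻ > HS⁻ > a thiolate > ethoxide (CH₃CH₂O⁻)

Rank by basicity of the departing species: weakest base leaves most easily.
molecular nitrogen: no meaningful conjugate acid; N₂ departs as an exceptionally stable neutral molecule
triflate (OTf⁻): pKₐ(CF₃SO₃H (triflic acid)) ≈ -14 — charge spread over three oxygens and a CF₃ group; the premier leaving group in synthesis
a dialkyl sulfide: pKₐ(R'₂SH⁺) ≈ -7 — neutral; leaves from a sulfonium salt (R–SR'₂⁺)
F⁻: pKₐ(HF) ≈ 3.2
HS⁻: pKₐ(H₂S) ≈ 7 — larger and more polarisable than the oxygen analogue
a thiolate: pKₐ(RSH (a thiol)) ≈ 10.5 — moderately basic; rarely leaves without activation
ethoxide (CH₃CH₂O⁻): pKₐ(CH₃CH₂OH) ≈ 16 — strong base; alkoxides do not leave unassisted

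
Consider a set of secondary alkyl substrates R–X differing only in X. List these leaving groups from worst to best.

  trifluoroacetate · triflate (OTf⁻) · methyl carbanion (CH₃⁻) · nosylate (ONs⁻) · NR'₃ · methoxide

methyl carbanion (CH₃⁻) < methoxide < NR'₃ < trifluoroacetate < nosylate (ONs⁻) < triflate (OTf⁻)

triflate (OTf⁻): pKₐ(CF₃SO₃H (triflic acid)) ≈ -14 — charge spread over three oxygens and a CF₃ group; the premier leaving group in synthesis
nosylate (ONs⁻): pKₐ(p-O₂NC₆H₄SO₃H) ≈ -3.5 — p-nitro group further stabilises the sulfonate
trifluoroacetate: pKₐ(CF₃COOH) ≈ 0.2 — strongly electron-withdrawing CF₃ stabilises the carboxylate
NR'₃: pKₐ(R'₃NH⁺) ≈ 10.7
methoxide: pKₐ(CH₃OH) ≈ 15.5 — strong base; alkoxides do not leave unassisted
methyl carbanion (CH₃⁻): pKₐ(CH₄) ≈ 48
Reversing gives the worst-to-best order requested.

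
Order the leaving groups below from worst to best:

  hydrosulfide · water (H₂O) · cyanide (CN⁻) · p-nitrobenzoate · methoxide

Leaving-group ability tracks the stability of the departed species; conjugate-acid pKₐ is the usual yardstick (lower pKₐ → better LG).
water (H₂O): pKₐ(H₃O⁺) ≈ -1.7
p-nitrobenzoate: pKₐ(p-nitrobenzoic acid) ≈ 3.4
hydrosulfide: pKₐ(H₂S) ≈ 7
cyanide (CN⁻): pKₐ(HCN) ≈ 9.2
methoxide: pKₐ(CH₃OH) ≈ 15.5
The question asks for worst first, so the sequence is read in increasing leaving-group ability.

methoxide < cyanide (CN⁻) < hydrosulfide < p-nitrobenzoate < water (H₂O)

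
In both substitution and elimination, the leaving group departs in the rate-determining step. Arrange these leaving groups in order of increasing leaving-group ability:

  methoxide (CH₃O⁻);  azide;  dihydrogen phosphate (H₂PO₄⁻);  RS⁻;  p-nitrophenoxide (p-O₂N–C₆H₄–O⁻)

The more stable X⁻ (or X) is on its own — i.e. the weaker a base it is — the better a leaving group it makes.
dihydrogen phosphate (H₂PO₄⁻): pKₐ(H₃PO₄) ≈ 2.1 — moderate base; biological leaving group after further activation
azide: pKₐ(HN₃) ≈ 4.7 — linear, resonance-stabilised
p-nitrophenoxide (p-O₂N–C₆H₄–O⁻): pKₐ(p-nitrophenol) ≈ 7.2 — nitro group delocalises the charge; the classic chromogenic LG
RS⁻: pKₐ(RSH (a thiol)) ≈ 10.5 — moderately basic; rarely leaves without activation
methoxide (CH₃O⁻): pKₐ(CH₃OH) ≈ 15.5 — strong base; alkoxides do not leave unassisted
Reversing gives the worst-to-best order requested.

methoxide (CH₃O⁻) < RS⁻ < p-nitrophenoxide (p-O₂N–C₆H₄–O⁻) < azide < dihydrogen phosphate (H₂PO₄⁻)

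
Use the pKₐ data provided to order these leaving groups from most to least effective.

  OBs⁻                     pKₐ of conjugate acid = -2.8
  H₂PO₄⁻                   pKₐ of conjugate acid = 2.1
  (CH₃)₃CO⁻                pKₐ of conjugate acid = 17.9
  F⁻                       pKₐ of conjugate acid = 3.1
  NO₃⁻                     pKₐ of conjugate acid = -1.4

Lower conjugate-acid pKₐ ⇒ weaker base ⇒ better leaving group.
Sorting by the given values: OBs⁻ (-2.8), NO₃⁻ (-1.4), H₂PO₄⁻ (2.1), F⁻ (3.1), (CH₃)₃CO⁻ (17.9).

OBs⁻ > NO₃⁻ > H₂PO₄⁻ > F⁻ > (CH₃)₃CO⁻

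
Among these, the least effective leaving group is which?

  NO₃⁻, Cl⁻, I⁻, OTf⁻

NO₃⁻

The more stable X⁻ (or X) is on its own — i.e. the weaker a base it is — the better a leaving group it makes.
OTf⁻: pKₐ(CF₃SO₃H (triflic acid)) ≈ -14
I⁻: pKₐ(HI) ≈ -10
Cl⁻: pKₐ(HCl) ≈ -7
NO₃⁻: pKₐ(HNO₃) ≈ -1.3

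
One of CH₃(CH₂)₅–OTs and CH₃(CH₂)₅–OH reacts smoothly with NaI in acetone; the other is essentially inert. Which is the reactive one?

CH₃(CH₂)₅–OTs

From CH₃(CH₂)₅–OH the departing group would be OH⁻ (pKₐ(H₂O) ≈ 15.7). Strong base; essentially never leaves without prior activation.
From CH₃(CH₂)₅–OTs the leaving group is OTs⁻ (pKₐ(p-CH₃C₆H₄SO₃H (TsOH)) ≈ -2.8). Resonance-delocalised arenesulfonate.
(In practice CH₃(CH₂)₅–OTs is made from CH₃(CH₂)₅–OH by treatment with TsCl / pyridine, converting the hydroxyl into a tosylate.)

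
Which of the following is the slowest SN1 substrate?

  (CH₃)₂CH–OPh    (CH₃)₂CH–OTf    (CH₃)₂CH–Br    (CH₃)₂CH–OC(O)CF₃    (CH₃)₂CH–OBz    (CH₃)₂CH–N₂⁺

Identical carbon frameworks mean the comparison reduces to leaving-group quality.
Rank by basicity of the departing species: weakest base leaves most easily.
(CH₃)₂CH–N₂⁺ loses N₂: no meaningful conjugate acid; N₂ departs as an exceptionally stable neutral molecule
(CH₃)₂CH–OTf loses OTf⁻: pKₐ(CF₃SO₃H (triflic acid)) ≈ -14
(CH₃)₂CH–Br loses Br⁻: pKₐ(HBr) ≈ -9
(CH₃)₂CH–OC(O)CF₃ loses CF₃COO⁻: pKₐ(CF₃COOH) ≈ 0.2
(CH₃)₂CH–OBz loses PhCOO⁻: pKₐ(C₆H₅COOH) ≈ 4.2
(CH₃)₂CH–OPh loses PhO⁻: pKₐ(C₆H₅OH (phenol)) ≈ 10

(CH₃)₂CH–OPh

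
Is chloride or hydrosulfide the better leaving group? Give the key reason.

chloride

chloride is the better leaving group.
pKₐ(HCl) ≈ -7 versus pKₐ(H₂S) ≈ 7: chloride is the much weaker base.
Moderately weak base.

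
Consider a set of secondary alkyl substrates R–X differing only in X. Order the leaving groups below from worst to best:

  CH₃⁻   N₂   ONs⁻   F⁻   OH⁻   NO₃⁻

CH₃⁻ < OH⁻ < F⁻ < NO₃⁻ < ONs⁻ < N₂

Rank by basicity of the departing species: weakest base leaves most easily.
N₂: no meaningful conjugate acid; N₂ departs as an exceptionally stable neutral molecule
ONs⁻: pKₐ(p-O₂NC₆H₄SO₃H) ≈ -3.5
NO₃⁻: pKₐ(HNO₃) ≈ -1.3
F⁻: pKₐ(HF) ≈ 3.2
OH⁻: pKₐ(H₂O) ≈ 15.7
CH₃⁻: pKₐ(CH₄) ≈ 48
The question asks for worst first, so the sequence is read in increasing leaving-group ability.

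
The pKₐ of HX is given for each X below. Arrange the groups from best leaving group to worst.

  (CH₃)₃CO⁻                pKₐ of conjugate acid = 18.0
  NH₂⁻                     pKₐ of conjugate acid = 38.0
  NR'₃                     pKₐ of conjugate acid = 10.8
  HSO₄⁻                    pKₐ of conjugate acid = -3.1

HSO₄⁻ > NR'₃ > (CH₃)₃CO⁻ > NH₂⁻

Lower conjugate-acid pKₐ ⇒ weaker base ⇒ better leaving group.
Sorting by the given values: HSO₄⁻ (-3.1), NR'₃ (10.8), (CH₃)₃CO⁻ (18.0), NH₂⁻ (38.0).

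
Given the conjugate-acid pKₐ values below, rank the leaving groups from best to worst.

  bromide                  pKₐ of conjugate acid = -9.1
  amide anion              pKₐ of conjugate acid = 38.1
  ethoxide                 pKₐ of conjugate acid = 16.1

bromide > ethoxide > amide anion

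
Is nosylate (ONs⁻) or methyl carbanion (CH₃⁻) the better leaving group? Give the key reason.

nosylate (ONs⁻) is the better leaving group.
pKₐ(p-O₂NC₆H₄SO₃H) ≈ -3.5 versus pKₐ(CH₄) ≈ 48: nosylate (ONs⁻) is the much weaker base.
P-nitro group further stabilises the sulfonate.

nosylate (ONs⁻)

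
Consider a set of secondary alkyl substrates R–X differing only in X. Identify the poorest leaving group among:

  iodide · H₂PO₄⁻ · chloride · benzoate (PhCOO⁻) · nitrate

benzoate (PhCOO⁻)

iodide: pKₐ(HI) ≈ -10
chloride: pKₐ(HCl) ≈ -7
nitrate: pKₐ(HNO₃) ≈ -1.3
H₂PO₄⁻: pKₐ(H₃PO₄) ≈ 2.1
benzoate (PhCOO⁻): pKₐ(C₆H₅COOH) ≈ 4.2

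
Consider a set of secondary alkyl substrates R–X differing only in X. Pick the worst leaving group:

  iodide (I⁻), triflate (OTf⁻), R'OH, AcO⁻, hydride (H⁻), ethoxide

hydride (H⁻)

Leaving-group ability tracks the stability of the departed species; conjugate-acid pKₐ is the usual yardstick (lower pKₐ → better LG).
triflate (OTf⁻): pKₐ(CF₃SO₃H (triflic acid)) ≈ -14
iodide (I⁻): pKₐ(HI) ≈ -10
R'OH: pKₐ(R'OH₂⁺) ≈ -2.4
AcO⁻: pKₐ(CH₃COOH) ≈ 4.8
ethoxide: pKₐ(CH₃CH₂OH) ≈ 16
hydride (H⁻): pKₐ(H₂) ≈ 36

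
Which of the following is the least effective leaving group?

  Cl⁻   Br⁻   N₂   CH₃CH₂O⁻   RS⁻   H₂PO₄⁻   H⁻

H⁻

N₂: no meaningful conjugate acid; N₂ departs as an exceptionally stable neutral molecule
Br⁻: pKₐ(HBr) ≈ -9
Cl⁻: pKₐ(HCl) ≈ -7
H₂PO₄⁻: pKₐ(H₃PO₄) ≈ 2.1
RS⁻: pKₐ(RSH (a thiol)) ≈ 10.5
CH₃CH₂O⁻: pKₐ(CH₃CH₂OH) ≈ 16
H⁻: pKₐ(H₂) ≈ 36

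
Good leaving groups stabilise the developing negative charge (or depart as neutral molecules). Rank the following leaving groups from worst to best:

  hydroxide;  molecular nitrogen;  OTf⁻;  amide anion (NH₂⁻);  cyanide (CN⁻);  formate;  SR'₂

amide anion (NH₂⁻) < hydroxide < cyanide (CN⁻) < formate < SR'₂ < OTf⁻ < molecular nitrogen

Leaving-group ability tracks the stability of the departed species; conjugate-acid pKₐ is the usual yardstick (lower pKₐ → better LG).
molecular nitrogen: no meaningful conjugate acid; N₂ departs as an exceptionally stable neutral molecule
OTf⁻: pKₐ(CF₃SO₃H (triflic acid)) ≈ -14
SR'₂: pKₐ(R'₂SH⁺) ≈ -7
formate: pKₐ(HCOOH) ≈ 3.8
cyanide (CN⁻): pKₐ(HCN) ≈ 9.2
hydroxide: pKₐ(H₂O) ≈ 15.7
amide anion (NH₂⁻): pKₐ(NH₃) ≈ 38
Listed from poorest to best leaving group as asked.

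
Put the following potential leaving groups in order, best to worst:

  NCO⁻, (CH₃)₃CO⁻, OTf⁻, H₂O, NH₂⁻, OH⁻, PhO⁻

OTf⁻ > H₂O > NCO⁻ > PhO⁻ > OH⁻ > (CH₃)₃CO⁻ > NH₂⁻

OTf⁻: pKₐ(CF₃SO₃H (triflic acid)) ≈ -14 — charge spread over three oxygens and a CF₃ group; the premier leaving group in synthesis
H₂O: pKₐ(H₃O⁺) ≈ -1.7 — neutral; leaves from a protonated alcohol (R–OH₂⁺)
NCO⁻: pKₐ(HOCN) ≈ 3.5 — resonance between N and O
PhO⁻: pKₐ(C₆H₅OH (phenol)) ≈ 10 — resonance into the ring helps, but still a poor LG
OH⁻: pKₐ(H₂O) ≈ 15.7 — strong base; essentially never leaves without prior activation
(CH₃)₃CO⁻: pKₐ(t-BuOH) ≈ 18
NH₂⁻: pKₐ(NH₃) ≈ 38 — extremely strong base; never a leaving group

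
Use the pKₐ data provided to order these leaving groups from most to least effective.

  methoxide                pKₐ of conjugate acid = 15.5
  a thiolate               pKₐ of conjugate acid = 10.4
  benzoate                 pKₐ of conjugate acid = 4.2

Lower conjugate-acid pKₐ ⇒ weaker base ⇒ better leaving group.
Sorting by the given values: benzoate (4.2), a thiolate (10.4), methoxide (15.5).

benzoate > a thiolate > methoxide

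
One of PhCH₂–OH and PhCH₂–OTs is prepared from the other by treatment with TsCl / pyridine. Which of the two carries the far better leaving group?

PhCH₂–OTs

From PhCH₂–OH the departing group would be OH⁻ (pKₐ(H₂O) ≈ 15.7). Strong base; essentially never leaves without prior activation.
From PhCH₂–OTs the leaving group is OTs⁻ (pKₐ(p-CH₃C₆H₄SO₃H (TsOH)) ≈ -2.8). Resonance-delocalised arenesulfonate.
Treatment with TsCl / pyridine works by converting the hydroxyl into a tosylate, making PhCH₂–OTs enormously more reactive.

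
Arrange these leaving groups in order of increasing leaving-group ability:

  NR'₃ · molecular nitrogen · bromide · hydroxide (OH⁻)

Rank by basicity of the departing species: weakest base leaves most easily.
molecular nitrogen: no meaningful conjugate acid; N₂ departs as an exceptionally stable neutral molecule
bromide: pKₐ(HBr) ≈ -9
NR'₃: pKₐ(R'₃NH⁺) ≈ 10.7
hydroxide (OH⁻): pKₐ(H₂O) ≈ 15.7 — strong base; essentially never leaves without prior activation
Reversing gives the worst-to-best order requested.

hydroxide (OH⁻) < NR'₃ < bromide < molecular nitrogen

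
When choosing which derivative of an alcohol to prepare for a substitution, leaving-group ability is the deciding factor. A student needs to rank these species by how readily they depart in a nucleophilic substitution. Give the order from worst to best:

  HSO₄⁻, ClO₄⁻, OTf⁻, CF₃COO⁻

CF₃COO⁻ < HSO₄⁻ < ClO₄⁻ < OTf⁻

The more stable X⁻ (or X) is on its own — i.e. the weaker a base it is — the better a leaving group it makes.
OTf⁻: pKₐ(CF₃SO₃H (triflic acid)) ≈ -14 — charge spread over three oxygens and a CF₃ group; the premier leaving group in synthesis
ClO₄⁻: pKₐ(HClO₄) ≈ -10 — extremely weak base; rarely used for safety reasons
HSO₄⁻: pKₐ(H₂SO₄) ≈ -3 — conjugate base of a strong mineral acid
CF₃COO⁻: pKₐ(CF₃COOH) ≈ 0.2 — strongly electron-withdrawing CF₃ stabilises the carboxylate
The question asks for worst first, so the sequence is read in increasing leaving-group ability.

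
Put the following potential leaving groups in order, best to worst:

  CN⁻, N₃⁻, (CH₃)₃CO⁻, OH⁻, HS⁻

Rank by basicity of the departing species: weakest base leaves most easily.
N₃⁻: pKₐ(HN₃) ≈ 4.7 — linear, resonance-stabilised
HS⁻: pKₐ(H₂S) ≈ 7 — larger and more polarisable than the oxygen analogue
CN⁻: pKₐ(HCN) ≈ 9.2 — sp carbon stabilises the charge somewhat, but still a poor LG
OH⁻: pKₐ(H₂O) ≈ 15.7
(CH₃)₃CO⁻: pKₐ(t-BuOH) ≈ 18 — bulky, strongly basic alkoxide

N₃⁻ > HS⁻ > CN⁻ > OH⁻ > (CH₃)₃CO⁻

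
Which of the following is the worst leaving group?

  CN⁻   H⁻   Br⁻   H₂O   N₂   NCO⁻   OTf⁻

H⁻

Leaving-group ability tracks the stability of the departed species; conjugate-acid pKₐ is the usual yardstick (lower pKₐ → better LG).
N₂: no meaningful conjugate acid; N₂ departs as an exceptionally stable neutral molecule
OTf⁻: pKₐ(CF₃SO₃H (triflic acid)) ≈ -14
Br⁻: pKₐ(HBr) ≈ -9
H₂O: pKₐ(H₃O⁺) ≈ -1.7
NCO⁻: pKₐ(HOCN) ≈ 3.5
CN⁻: pKₐ(HCN) ≈ 9.2
H⁻: pKₐ(H₂) ≈ 36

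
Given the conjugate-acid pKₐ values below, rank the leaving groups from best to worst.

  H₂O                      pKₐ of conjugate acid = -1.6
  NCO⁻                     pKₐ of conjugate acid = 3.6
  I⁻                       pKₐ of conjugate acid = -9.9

I⁻ > H₂O > NCO⁻

Lower conjugate-acid pKₐ ⇒ weaker base ⇒ better leaving group.
Sorting by the given values: I⁻ (-9.9), H₂O (-1.6), NCO⁻ (3.6).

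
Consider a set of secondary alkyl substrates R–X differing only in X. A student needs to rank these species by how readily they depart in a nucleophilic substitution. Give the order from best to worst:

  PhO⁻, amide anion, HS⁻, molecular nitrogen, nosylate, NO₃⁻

Leaving-group ability tracks the stability of the departed species; conjugate-acid pKₐ is the usual yardstick (lower pKₐ → better LG).
molecular nitrogen: no meaningful conjugate acid; N₂ departs as an exceptionally stable neutral molecule
nosylate: pKₐ(p-O₂NC₆H₄SO₃H) ≈ -3.5
NO₃⁻: pKₐ(HNO₃) ≈ -1.3 — resonance-delocalised over three oxygens
HS⁻: pKₐ(H₂S) ≈ 7
PhO⁻: pKₐ(C₆H₅OH (phenol)) ≈ 10 — resonance into the ring helps, but still a poor LG
amide anion: pKₐ(NH₃) ≈ 38

molecular nitrogen > nosylate > NO₃⁻ > HS⁻ > PhO⁻ > amide anion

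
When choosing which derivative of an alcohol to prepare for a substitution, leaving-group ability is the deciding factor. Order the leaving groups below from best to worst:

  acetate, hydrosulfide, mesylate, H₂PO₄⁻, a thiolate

mesylate: pKₐ(CH₃SO₃H (MsOH)) ≈ -1.9
H₂PO₄⁻: pKₐ(H₃PO₄) ≈ 2.1
acetate: pKₐ(CH₃COOH) ≈ 4.8
hydrosulfide: pKₐ(H₂S) ≈ 7
a thiolate: pKₐ(RSH (a thiol)) ≈ 10.5

mesylate > H₂PO₄⁻ > acetate > hydrosulfide > a thiolate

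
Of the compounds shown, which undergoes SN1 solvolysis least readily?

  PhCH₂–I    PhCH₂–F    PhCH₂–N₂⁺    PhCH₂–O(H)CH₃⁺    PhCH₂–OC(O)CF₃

PhCH₂–F

Same R in every case — rank the leaving groups.
Leaving-group ability tracks the stability of the departed species; conjugate-acid pKₐ is the usual yardstick (lower pKₐ → better LG).
PhCH₂–N₂⁺ loses N₂: no meaningful conjugate acid; N₂ departs as an exceptionally stable neutral molecule
PhCH₂–I loses I⁻: pKₐ(HI) ≈ -10
PhCH₂–O(H)CH₃⁺ loses R'OH: pKₐ(R'OH₂⁺) ≈ -2.4
PhCH₂–OC(O)CF₃ loses CF₃COO⁻: pKₐ(CF₃COOH) ≈ 0.2
PhCH₂–F loses F⁻: pKₐ(HF) ≈ 3.2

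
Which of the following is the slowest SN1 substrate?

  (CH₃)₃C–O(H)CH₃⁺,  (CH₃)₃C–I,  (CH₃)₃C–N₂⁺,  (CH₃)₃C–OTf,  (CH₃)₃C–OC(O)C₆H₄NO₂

With the same alkyl group throughout, only the leaving group differentiates the rates.
A good leaving group is a weak base: the lower the pKₐ of its conjugate acid, the more readily it departs.
(CH₃)₃C–N₂⁺ loses N₂: no meaningful conjugate acid; N₂ departs as an exceptionally stable neutral molecule
(CH₃)₃C–OTf loses OTf⁻: pKₐ(CF₃SO₃H (triflic acid)) ≈ -14
(CH₃)₃C–I loses I⁻: pKₐ(HI) ≈ -10
(CH₃)₃C–O(H)CH₃⁺ loses R'OH: pKₐ(R'OH₂⁺) ≈ -2.4
(CH₃)₃C–OC(O)C₆H₄NO₂ loses p-O₂N–C₆H₄–COO⁻: pKₐ(p-nitrobenzoic acid) ≈ 3.4

(CH₃)₃C–OC(O)C₆H₄NO₂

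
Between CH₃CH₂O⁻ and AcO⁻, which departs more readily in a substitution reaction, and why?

AcO⁻ is the better leaving group.
pKₐ(CH₃COOH) ≈ 4.8 versus pKₐ(CH₃CH₂OH) ≈ 16: AcO⁻ is the much weaker base.
Resonance-stabilised but still a weak base.

AcO⁻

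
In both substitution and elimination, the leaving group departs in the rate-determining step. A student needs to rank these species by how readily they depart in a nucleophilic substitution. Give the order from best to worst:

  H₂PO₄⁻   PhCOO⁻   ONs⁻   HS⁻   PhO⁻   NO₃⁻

ONs⁻ > NO₃⁻ > H₂PO₄⁻ > PhCOO⁻ > HS⁻ > PhO⁻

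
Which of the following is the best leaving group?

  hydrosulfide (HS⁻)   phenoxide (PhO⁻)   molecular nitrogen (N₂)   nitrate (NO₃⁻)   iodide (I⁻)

molecular nitrogen (N₂)

Leaving-group ability tracks the stability of the departed species; conjugate-acid pKₐ is the usual yardstick (lower pKₐ → better LG).
molecular nitrogen (N₂): no meaningful conjugate acid; N₂ departs as an exceptionally stable neutral molecule
iodide (I⁻): pKₐ(HI) ≈ -10
nitrate (NO₃⁻): pKₐ(HNO₃) ≈ -1.3
hydrosulfide (HS⁻): pKₐ(H₂S) ≈ 7
phenoxide (PhO⁻): pKₐ(C₆H₅OH (phenol)) ≈ 10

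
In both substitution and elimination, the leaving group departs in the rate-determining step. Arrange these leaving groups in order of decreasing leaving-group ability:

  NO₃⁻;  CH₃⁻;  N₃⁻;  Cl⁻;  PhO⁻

Leaving-group ability tracks the stability of the departed species; conjugate-acid pKₐ is the usual yardstick (lower pKₐ → better LG).
Cl⁻: pKₐ(HCl) ≈ -7 — moderately weak base
NO₃⁻: pKₐ(HNO₃) ≈ -1.3
N₃⁻: pKₐ(HN₃) ≈ 4.7 — linear, resonance-stabilised
PhO⁻: pKₐ(C₆H₅OH (phenol)) ≈ 10 — resonance into the ring helps, but still a poor LG
CH₃⁻: pKₐ(CH₄) ≈ 48

Cl⁻ > NO₃⁻ > N₃⁻ > PhO⁻ > CH₃⁻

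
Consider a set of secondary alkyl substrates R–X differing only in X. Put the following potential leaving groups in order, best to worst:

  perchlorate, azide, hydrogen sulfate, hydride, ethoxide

The more stable X⁻ (or X) is on its own — i.e. the weaker a base it is — the better a leaving group it makes.
perchlorate: pKₐ(HClO₄) ≈ -10
hydrogen sulfate: pKₐ(H₂SO₄) ≈ -3
azide: pKₐ(HN₃) ≈ 4.7
ethoxide: pKₐ(CH₃CH₂OH) ≈ 16
hydride: pKₐ(H₂) ≈ 36

perchlorate > hydrogen sulfate > azide > ethoxide > hydride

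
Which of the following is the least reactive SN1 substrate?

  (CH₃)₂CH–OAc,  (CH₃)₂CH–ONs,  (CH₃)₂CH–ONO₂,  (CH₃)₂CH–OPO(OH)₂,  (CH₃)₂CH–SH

The skeletons are identical, so relative rate is governed entirely by leaving-group ability.
A good leaving group is a weak base: the lower the pKₐ of its conjugate acid, the more readily it departs.
(CH₃)₂CH–ONs loses ONs⁻: pKₐ(p-O₂NC₆H₄SO₃H) ≈ -3.5
(CH₃)₂CH–ONO₂ loses NO₃⁻: pKₐ(HNO₃) ≈ -1.3
(CH₃)₂CH–OPO(OH)₂ loses H₂PO₄⁻: pKₐ(H₃PO₄) ≈ 2.1
(CH₃)₂CH–OAc loses AcO⁻: pKₐ(CH₃COOH) ≈ 4.8
(CH₃)₂CH–SH loses HS⁻: pKₐ(H₂S) ≈ 7

(CH₃)₂CH–SH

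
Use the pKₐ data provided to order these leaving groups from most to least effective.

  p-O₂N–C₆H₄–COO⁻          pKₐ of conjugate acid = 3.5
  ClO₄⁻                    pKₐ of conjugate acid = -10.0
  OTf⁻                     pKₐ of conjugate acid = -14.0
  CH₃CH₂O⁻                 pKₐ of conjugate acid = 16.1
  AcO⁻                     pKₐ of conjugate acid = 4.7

Lower conjugate-acid pKₐ ⇒ weaker base ⇒ better leaving group.
Sorting by the given values: OTf⁻ (-14.0), ClO₄⁻ (-10.0), p-O₂N–C₆H₄–COO⁻ (3.5), AcO⁻ (4.7), CH₃CH₂O⁻ (16.1).

OTf⁻ > ClO₄⁻ > p-O₂N–C₆H₄–COO⁻ > AcO⁻ > CH₃CH₂O⁻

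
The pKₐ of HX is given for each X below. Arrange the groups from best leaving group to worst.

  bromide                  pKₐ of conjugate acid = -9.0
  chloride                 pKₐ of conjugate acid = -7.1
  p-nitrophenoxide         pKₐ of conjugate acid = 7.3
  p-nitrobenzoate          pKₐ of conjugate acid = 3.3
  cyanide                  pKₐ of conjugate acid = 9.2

Lower conjugate-acid pKₐ ⇒ weaker base ⇒ better leaving group.
Sorting by the given values: bromide (-9.0), chloride (-7.1), p-nitrobenzoate (3.3), p-nitrophenoxide (7.3), cyanide (9.2).

bromide > chloride > p-nitrobenzoate > p-nitrophenoxide > cyanide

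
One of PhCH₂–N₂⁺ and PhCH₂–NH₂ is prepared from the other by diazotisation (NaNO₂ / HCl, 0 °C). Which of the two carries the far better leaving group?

PhCH₂–N₂⁺

From PhCH₂–NH₂ the departing group would be NH₂⁻ (pKₐ(NH₃) ≈ 38). Extremely strong base; never a leaving group.
From PhCH₂–N₂⁺ the leaving group is N₂ (no meaningful conjugate acid; N₂ departs as an exceptionally stable neutral molecule).
Diazotisation (NaNO₂ / HCl, 0 °C) works by generating a diazonium salt that expels N₂, making PhCH₂–N₂⁺ enormously more reactive.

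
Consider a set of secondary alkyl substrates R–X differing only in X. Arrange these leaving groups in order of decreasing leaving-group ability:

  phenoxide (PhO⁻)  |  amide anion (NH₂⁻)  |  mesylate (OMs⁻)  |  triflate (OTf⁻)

triflate (OTf⁻) > mesylate (OMs⁻) > phenoxide (PhO⁻) > amide anion (NH₂⁻)

Leaving-group ability tracks the stability of the departed species; conjugate-acid pKₐ is the usual yardstick (lower pKₐ → better LG).
triflate (OTf⁻): pKₐ(CF₃SO₃H (triflic acid)) ≈ -14 — charge spread over three oxygens and a CF₃ group; the premier leaving group in synthesis
mesylate (OMs⁻): pKₐ(CH₃SO₃H (MsOH)) ≈ -1.9 — resonance-delocalised alkanesulfonate
phenoxide (PhO⁻): pKₐ(C₆H₅OH (phenol)) ≈ 10 — resonance into the ring helps, but still a poor LG
amide anion (NH₂⁻): pKₐ(NH₃) ≈ 38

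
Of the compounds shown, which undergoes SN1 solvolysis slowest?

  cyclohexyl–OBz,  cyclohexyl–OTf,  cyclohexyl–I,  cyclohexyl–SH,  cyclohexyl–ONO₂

cyclohexyl–SH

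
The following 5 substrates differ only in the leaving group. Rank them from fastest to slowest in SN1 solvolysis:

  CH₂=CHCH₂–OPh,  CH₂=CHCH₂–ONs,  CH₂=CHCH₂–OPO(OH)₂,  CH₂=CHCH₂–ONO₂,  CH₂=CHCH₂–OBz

CH₂=CHCH₂–ONs > CH₂=CHCH₂–ONO₂ > CH₂=CHCH₂–OPO(OH)₂ > CH₂=CHCH₂–OBz > CH₂=CHCH₂–OPh

The skeletons are identical, so relative rate is governed entirely by leaving-group ability.
A good leaving group is a weak base: the lower the pKₐ of its conjugate acid, the more readily it departs.
CH₂=CHCH₂–ONs loses ONs⁻: pKₐ(p-O₂NC₆H₄SO₃H) ≈ -3.5
CH₂=CHCH₂–ONO₂ loses NO₃⁻: pKₐ(HNO₃) ≈ -1.3
CH₂=CHCH₂–OPO(OH)₂ loses H₂PO₄⁻: pKₐ(H₃PO₄) ≈ 2.1
CH₂=CHCH₂–OBz loses PhCOO⁻: pKₐ(C₆H₅COOH) ≈ 4.2
CH₂=CHCH₂–OPh loses PhO⁻: pKₐ(C₆H₅OH (phenol)) ≈ 10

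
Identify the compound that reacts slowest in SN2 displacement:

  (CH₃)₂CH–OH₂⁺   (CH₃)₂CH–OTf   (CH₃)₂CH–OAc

The skeletons are identical, so relative rate is governed entirely by leaving-group ability.
Leaving-group ability tracks the stability of the departed species; conjugate-acid pKₐ is the usual yardstick (lower pKₐ → better LG).
(CH₃)₂CH–OTf loses OTf⁻: pKₐ(CF₃SO₃H (triflic acid)) ≈ -14
(CH₃)₂CH–OH₂⁺ loses H₂O: pKₐ(H₃O⁺) ≈ -1.7
(CH₃)₂CH–OAc loses AcO⁻: pKₐ(CH₃COOH) ≈ 4.8

(CH₃)₂CH–OAc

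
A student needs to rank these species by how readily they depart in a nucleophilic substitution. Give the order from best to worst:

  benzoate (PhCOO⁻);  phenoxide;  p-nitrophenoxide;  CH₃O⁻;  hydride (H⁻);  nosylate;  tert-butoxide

Leaving-group ability tracks the stability of the departed species; conjugate-acid pKₐ is the usual yardstick (lower pKₐ → better LG).
nosylate: pKₐ(p-O₂NC₆H₄SO₃H) ≈ -3.5
benzoate (PhCOO⁻): pKₐ(C₆H₅COOH) ≈ 4.2
p-nitrophenoxide: pKₐ(p-nitrophenol) ≈ 7.2
phenoxide: pKₐ(C₆H₅OH (phenol)) ≈ 10
CH₃O⁻: pKₐ(CH₃OH) ≈ 15.5
tert-butoxide: pKₐ(t-BuOH) ≈ 18
hydride (H⁻): pKₐ(H₂) ≈ 36

nosylate > benzoate (PhCOO⁻) > p-nitrophenoxide > phenoxide > CH₃O⁻ > tert-butoxide > hydride (H⁻)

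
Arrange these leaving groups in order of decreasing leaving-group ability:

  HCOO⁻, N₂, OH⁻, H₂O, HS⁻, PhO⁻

N₂ > H₂O > HCOO⁻ > HS⁻ > PhO⁻ > OH⁻

A good leaving group is a weak base: the lower the pKₐ of its conjugate acid, the more readily it departs.
N₂: no meaningful conjugate acid; N₂ departs as an exceptionally stable neutral molecule
H₂O: pKₐ(H₃O⁺) ≈ -1.7
HCOO⁻: pKₐ(HCOOH) ≈ 3.8
HS⁻: pKₐ(H₂S) ≈ 7
PhO⁻: pKₐ(C₆H₅OH (phenol)) ≈ 10
OH⁻: pKₐ(H₂O) ≈ 15.7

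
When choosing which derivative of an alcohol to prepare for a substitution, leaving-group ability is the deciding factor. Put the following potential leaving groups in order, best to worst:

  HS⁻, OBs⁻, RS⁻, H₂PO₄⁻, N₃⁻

OBs⁻ > H₂PO₄⁻ > N₃⁻ > HS⁻ > RS⁻

The more stable X⁻ (or X) is on its own — i.e. the weaker a base it is — the better a leaving group it makes.
OBs⁻: pKₐ(p-BrC₆H₄SO₃H) ≈ -2.8 — arenesulfonate with a p-bromo substituent
H₂PO₄⁻: pKₐ(H₃PO₄) ≈ 2.1 — moderate base; biological leaving group after further activation
N₃⁻: pKₐ(HN₃) ≈ 4.7 — linear, resonance-stabilised
HS⁻: pKₐ(H₂S) ≈ 7
RS⁻: pKₐ(RSH (a thiol)) ≈ 10.5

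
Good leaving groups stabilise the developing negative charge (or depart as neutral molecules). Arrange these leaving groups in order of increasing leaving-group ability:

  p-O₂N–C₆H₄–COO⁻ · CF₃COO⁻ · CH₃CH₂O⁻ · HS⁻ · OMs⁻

CH₃CH₂O⁻ < HS⁻ < p-O₂N–C₆H₄–COO⁻ < CF₃COO⁻ < OMs⁻

The more stable X⁻ (or X) is on its own — i.e. the weaker a base it is — the better a leaving group it makes.
OMs⁻: pKₐ(CH₃SO₃H (MsOH)) ≈ -1.9
CF₃COO⁻: pKₐ(CF₃COOH) ≈ 0.2
p-O₂N–C₆H₄–COO⁻: pKₐ(p-nitrobenzoic acid) ≈ 3.4
HS⁻: pKₐ(H₂S) ≈ 7
CH₃CH₂O⁻: pKₐ(CH₃CH₂OH) ≈ 16
Reversing gives the worst-to-best order requested.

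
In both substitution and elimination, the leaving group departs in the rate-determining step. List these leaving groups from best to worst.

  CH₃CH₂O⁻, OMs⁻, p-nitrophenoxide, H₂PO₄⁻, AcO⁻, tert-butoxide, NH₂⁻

OMs⁻ > H₂PO₄⁻ > AcO⁻ > p-nitrophenoxide > CH₃CH₂O⁻ > tert-butoxide > NH₂⁻

The more stable X⁻ (or X) is on its own — i.e. the weaker a base it is — the better a leaving group it makes.
OMs⁻: pKₐ(CH₃SO₃H (MsOH)) ≈ -1.9
H₂PO₄⁻: pKₐ(H₃PO₄) ≈ 2.1
AcO⁻: pKₐ(CH₃COOH) ≈ 4.8
p-nitrophenoxide: pKₐ(p-nitrophenol) ≈ 7.2
CH₃CH₂O⁻: pKₐ(CH₃CH₂OH) ≈ 16
tert-butoxide: pKₐ(t-BuOH) ≈ 18
NH₂⁻: pKₐ(NH₃) ≈ 38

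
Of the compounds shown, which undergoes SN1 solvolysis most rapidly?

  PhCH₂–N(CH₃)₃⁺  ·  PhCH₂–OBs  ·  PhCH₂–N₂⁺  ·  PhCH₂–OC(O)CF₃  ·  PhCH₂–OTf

PhCH₂–N₂⁺

With the same alkyl group throughout, only the leaving group differentiates the rates.
A good leaving group is a weak base: the lower the pKₐ of its conjugate acid, the more readily it departs.
PhCH₂–N₂⁺ loses N₂: no meaningful conjugate acid; N₂ departs as an exceptionally stable neutral molecule
PhCH₂–OTf loses OTf⁻: pKₐ(CF₃SO₃H (triflic acid)) ≈ -14
PhCH₂–OBs loses OBs⁻: pKₐ(p-BrC₆H₄SO₃H) ≈ -2.8
PhCH₂–OC(O)CF₃ loses CF₃COO⁻: pKₐ(CF₃COOH) ≈ 0.2
PhCH₂–N(CH₃)₃⁺ loses NR'₃: pKₐ(R'₃NH⁺) ≈ 10.7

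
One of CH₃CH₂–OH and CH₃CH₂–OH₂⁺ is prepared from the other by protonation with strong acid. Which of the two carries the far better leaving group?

From CH₃CH₂–OH the departing group would be OH⁻ (pKₐ(H₂O) ≈ 15.7). Strong base; essentially never leaves without prior activation.
From CH₃CH₂–OH₂⁺ the leaving group is H₂O (pKₐ(H₃O⁺) ≈ -1.7). Neutral; leaves from a protonated alcohol (R–OH₂⁺).
Protonation with strong acid works by converting the leaving group from hydroxide to neutral water, making CH₃CH₂–OH₂⁺ enormously more reactive.

CH₃CH₂–OH₂⁺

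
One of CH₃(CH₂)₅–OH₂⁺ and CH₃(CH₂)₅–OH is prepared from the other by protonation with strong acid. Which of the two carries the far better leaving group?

From CH₃(CH₂)₅–OH the departing group would be OH⁻ (pKₐ(H₂O) ≈ 15.7). Strong base; essentially never leaves without prior activation.
From CH₃(CH₂)₅–OH₂⁺ the leaving group is H₂O (pKₐ(H₃O⁺) ≈ -1.7). Neutral; leaves from a protonated alcohol (R–OH₂⁺).
Protonation with strong acid works by converting the leaving group from hydroxide to neutral water, making CH₃(CH₂)₅–OH₂⁺ enormously more reactive.

CH₃(CH₂)₅–OH₂⁺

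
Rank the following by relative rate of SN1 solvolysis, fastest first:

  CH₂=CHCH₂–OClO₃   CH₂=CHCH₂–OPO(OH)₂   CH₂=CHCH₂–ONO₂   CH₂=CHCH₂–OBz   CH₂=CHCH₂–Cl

CH₂=CHCH₂–OClO₃ > CH₂=CHCH₂–Cl > CH₂=CHCH₂–ONO₂ > CH₂=CHCH₂–OPO(OH)₂ > CH₂=CHCH₂–OBz

With the same alkyl group throughout, only the leaving group differentiates the rates.
A good leaving group is a weak base: the lower the pKₐ of its conjugate acid, the more readily it departs.
CH₂=CHCH₂–OClO₃ loses ClO₄⁻: pKₐ(HClO₄) ≈ -10
CH₂=CHCH₂–Cl loses Cl⁻: pKₐ(HCl) ≈ -7
CH₂=CHCH₂–ONO₂ loses NO₃⁻: pKₐ(HNO₃) ≈ -1.3
CH₂=CHCH₂–OPO(OH)₂ loses H₂PO₄⁻: pKₐ(H₃PO₄) ≈ 2.1
CH₂=CHCH₂–OBz loses PhCOO⁻: pKₐ(C₆H₅COOH) ≈ 4.2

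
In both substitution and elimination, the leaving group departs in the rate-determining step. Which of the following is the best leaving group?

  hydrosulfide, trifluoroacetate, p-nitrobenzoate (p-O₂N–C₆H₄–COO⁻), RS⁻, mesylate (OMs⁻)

Rank by basicity of the departing species: weakest base leaves most easily.
mesylate (OMs⁻): pKₐ(CH₃SO₃H (MsOH)) ≈ -1.9
trifluoroacetate: pKₐ(CF₃COOH) ≈ 0.2
p-nitrobenzoate (p-O₂N–C₆H₄–COO⁻): pKₐ(p-nitrobenzoic acid) ≈ 3.4
hydrosulfide: pKₐ(H₂S) ≈ 7
RS⁻: pKₐ(RSH (a thiol)) ≈ 10.5

mesylate (OMs⁻)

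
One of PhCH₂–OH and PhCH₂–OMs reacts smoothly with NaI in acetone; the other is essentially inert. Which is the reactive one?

PhCH₂–OMs

From PhCH₂–OH the departing group would be OH⁻ (pKₐ(H₂O) ≈ 15.7). Strong base; essentially never leaves without prior activation.
From PhCH₂–OMs the leaving group is OMs⁻ (pKₐ(CH₃SO₃H (MsOH)) ≈ -1.9). Resonance-delocalised alkanesulfonate.
(In practice PhCH₂–OMs is made from PhCH₂–OH by treatment with MsCl / Et₃N, converting the hydroxyl into a mesylate.)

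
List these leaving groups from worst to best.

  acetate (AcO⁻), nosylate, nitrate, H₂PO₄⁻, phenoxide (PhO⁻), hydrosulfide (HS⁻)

phenoxide (PhO⁻) < hydrosulfide (HS⁻) < acetate (AcO⁻) < H₂PO₄⁻ < nitrate < nosylate

nosylate: pKₐ(p-O₂NC₆H₄SO₃H) ≈ -3.5
nitrate: pKₐ(HNO₃) ≈ -1.3
H₂PO₄⁻: pKₐ(H₃PO₄) ≈ 2.1
acetate (AcO⁻): pKₐ(CH₃COOH) ≈ 4.8
hydrosulfide (HS⁻): pKₐ(H₂S) ≈ 7
phenoxide (PhO⁻): pKₐ(C₆H₅OH (phenol)) ≈ 10
The question asks for worst first, so the sequence is read in increasing leaving-group ability.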